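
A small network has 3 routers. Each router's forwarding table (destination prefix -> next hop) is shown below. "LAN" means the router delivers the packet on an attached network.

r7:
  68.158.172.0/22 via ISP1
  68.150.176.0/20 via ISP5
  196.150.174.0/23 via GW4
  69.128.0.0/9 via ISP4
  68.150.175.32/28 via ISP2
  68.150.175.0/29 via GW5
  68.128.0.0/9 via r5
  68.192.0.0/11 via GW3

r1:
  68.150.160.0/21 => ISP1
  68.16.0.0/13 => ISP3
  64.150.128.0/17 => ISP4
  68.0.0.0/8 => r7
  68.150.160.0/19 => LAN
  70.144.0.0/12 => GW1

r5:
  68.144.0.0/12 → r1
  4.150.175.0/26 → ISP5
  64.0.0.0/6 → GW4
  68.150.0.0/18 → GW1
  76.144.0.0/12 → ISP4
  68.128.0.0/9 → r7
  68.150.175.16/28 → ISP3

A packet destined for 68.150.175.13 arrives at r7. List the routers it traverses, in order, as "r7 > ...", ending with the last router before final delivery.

At r7: longest match for 68.150.175.13 is 68.128.0.0/9 -> r5
At r5: longest match for 68.150.175.13 is 68.144.0.0/12 -> r1
At r1: longest match for 68.150.175.13 is 68.150.160.0/19 -> LAN

r7 > r5 > r1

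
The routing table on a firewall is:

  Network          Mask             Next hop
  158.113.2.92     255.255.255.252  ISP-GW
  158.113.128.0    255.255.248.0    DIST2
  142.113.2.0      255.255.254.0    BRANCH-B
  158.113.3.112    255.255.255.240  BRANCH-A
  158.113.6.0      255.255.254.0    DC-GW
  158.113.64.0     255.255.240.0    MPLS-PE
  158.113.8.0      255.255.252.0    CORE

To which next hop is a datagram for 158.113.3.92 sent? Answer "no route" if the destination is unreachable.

No entry's prefix contains 158.113.3.92; there is no default route.

no route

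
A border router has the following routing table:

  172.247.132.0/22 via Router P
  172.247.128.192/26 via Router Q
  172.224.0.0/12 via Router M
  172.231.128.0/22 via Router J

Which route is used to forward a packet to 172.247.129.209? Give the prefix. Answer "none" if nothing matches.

none

172.247.129.209 is outside every listed prefix and there is no default route.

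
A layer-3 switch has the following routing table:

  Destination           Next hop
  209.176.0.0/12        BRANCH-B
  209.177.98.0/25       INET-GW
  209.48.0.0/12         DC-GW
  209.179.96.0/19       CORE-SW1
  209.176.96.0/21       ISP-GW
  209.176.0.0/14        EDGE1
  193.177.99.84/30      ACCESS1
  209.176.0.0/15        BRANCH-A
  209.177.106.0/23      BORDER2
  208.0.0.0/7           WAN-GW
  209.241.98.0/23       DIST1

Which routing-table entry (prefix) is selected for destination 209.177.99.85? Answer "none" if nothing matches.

Entries matching 209.177.99.85:
  208.0.0.0/7 (208.0.0.0 - 209.255.255.255)
  209.176.0.0/12 (209.176.0.0 - 209.191.255.255)
  209.176.0.0/14 (209.176.0.0 - 209.179.255.255)
  209.176.0.0/15 (209.176.0.0 - 209.177.255.255)
Most specific is 209.176.0.0/15.

209.176.0.0/15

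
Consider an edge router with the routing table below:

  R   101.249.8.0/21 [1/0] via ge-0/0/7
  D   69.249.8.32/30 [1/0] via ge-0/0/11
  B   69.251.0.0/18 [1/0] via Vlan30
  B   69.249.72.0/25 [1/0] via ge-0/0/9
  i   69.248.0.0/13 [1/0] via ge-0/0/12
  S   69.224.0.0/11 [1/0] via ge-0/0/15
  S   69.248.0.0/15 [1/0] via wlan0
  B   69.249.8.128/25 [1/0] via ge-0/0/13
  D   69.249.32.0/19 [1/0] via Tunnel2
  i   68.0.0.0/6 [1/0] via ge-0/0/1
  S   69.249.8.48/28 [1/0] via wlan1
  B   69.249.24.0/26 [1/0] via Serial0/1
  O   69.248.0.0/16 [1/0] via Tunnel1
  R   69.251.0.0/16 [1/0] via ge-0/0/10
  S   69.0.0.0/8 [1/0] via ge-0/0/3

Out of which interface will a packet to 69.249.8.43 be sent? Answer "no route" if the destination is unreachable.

wlan0

Routes whose prefix contains 69.249.8.43:
  68.0.0.0/6 (68.0.0.0 - 71.255.255.255) -> ge-0/0/1
  69.0.0.0/8 (69.0.0.0 - 69.255.255.255) -> ge-0/0/3
  69.224.0.0/11 (69.224.0.0 - 69.255.255.255) -> ge-0/0/15
  69.248.0.0/13 (69.248.0.0 - 69.255.255.255) -> ge-0/0/12
  69.248.0.0/15 (69.248.0.0 - 69.249.255.255) -> wlan0
More-specific entries that do NOT match:
  69.249.8.32/30 (69.249.8.32 - 69.249.8.35) does not contain 69.249.8.43
  69.249.8.48/28 (69.249.8.48 - 69.249.8.63) does not contain 69.249.8.43
  69.249.24.0/26 (69.249.24.0 - 69.249.24.63) does not contain 69.249.8.43
  69.249.72.0/25 (69.249.72.0 - 69.249.72.127) does not contain 69.249.8.43
  69.249.8.128/25 (69.249.8.128 - 69.249.8.255) does not contain 69.249.8.43
  101.249.8.0/21 (101.249.8.0 - 101.249.15.255) does not contain 69.249.8.43
  69.249.32.0/19 (69.249.32.0 - 69.249.63.255) does not contain 69.249.8.43
  69.251.0.0/18 (69.251.0.0 - 69.251.63.255) does not contain 69.249.8.43
  69.248.0.0/16 (69.248.0.0 - 69.248.255.255) does not contain 69.249.8.43
  69.251.0.0/16 (69.251.0.0 - 69.251.255.255) does not contain 69.249.8.43
Longest matching prefix is /15 -> interface wlan0.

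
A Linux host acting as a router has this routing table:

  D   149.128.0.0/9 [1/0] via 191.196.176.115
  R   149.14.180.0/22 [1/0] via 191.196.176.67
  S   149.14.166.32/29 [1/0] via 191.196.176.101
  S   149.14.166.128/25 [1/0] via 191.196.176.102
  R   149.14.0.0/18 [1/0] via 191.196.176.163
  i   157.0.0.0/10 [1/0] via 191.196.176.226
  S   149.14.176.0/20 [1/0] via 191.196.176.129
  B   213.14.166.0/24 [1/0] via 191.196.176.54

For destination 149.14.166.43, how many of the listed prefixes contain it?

0

No listed prefix contains 149.14.166.43.
Total matching entries: 0.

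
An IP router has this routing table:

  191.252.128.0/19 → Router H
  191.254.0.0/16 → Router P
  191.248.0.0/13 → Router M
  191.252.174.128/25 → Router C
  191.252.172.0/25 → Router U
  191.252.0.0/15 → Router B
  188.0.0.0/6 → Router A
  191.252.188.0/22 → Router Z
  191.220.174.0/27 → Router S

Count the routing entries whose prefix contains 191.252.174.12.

3

Prefixes containing 191.252.174.12:
  188.0.0.0/6 (188.0.0.0 - 191.255.255.255)
  191.248.0.0/13 (191.248.0.0 - 191.255.255.255)
  191.252.0.0/15 (191.252.0.0 - 191.253.255.255)
Total matching entries: 3.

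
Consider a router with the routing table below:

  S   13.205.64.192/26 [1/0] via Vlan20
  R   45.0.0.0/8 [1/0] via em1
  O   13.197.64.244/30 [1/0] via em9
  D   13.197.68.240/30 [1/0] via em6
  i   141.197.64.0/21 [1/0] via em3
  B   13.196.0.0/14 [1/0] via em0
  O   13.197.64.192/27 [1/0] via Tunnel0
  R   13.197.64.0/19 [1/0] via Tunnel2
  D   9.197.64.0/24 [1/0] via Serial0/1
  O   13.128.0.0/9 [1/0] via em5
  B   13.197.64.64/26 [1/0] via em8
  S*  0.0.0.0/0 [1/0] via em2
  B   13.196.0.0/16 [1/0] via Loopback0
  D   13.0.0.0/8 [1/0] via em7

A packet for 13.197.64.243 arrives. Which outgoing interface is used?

Tunnel2

Routes whose prefix contains 13.197.64.243:
  0.0.0.0/0 (default, matches everything) -> em2
  13.0.0.0/8 (13.0.0.0 - 13.255.255.255) -> em7
  13.128.0.0/9 (13.128.0.0 - 13.255.255.255) -> em5
  13.196.0.0/14 (13.196.0.0 - 13.199.255.255) -> em0
  13.197.64.0/19 (13.197.64.0 - 13.197.95.255) -> Tunnel2
More-specific entries that do NOT match:
  13.197.64.244/30 (13.197.64.244 - 13.197.64.247) does not contain 13.197.64.243
  13.197.68.240/30 (13.197.68.240 - 13.197.68.243) does not contain 13.197.64.243
  13.197.64.192/27 (13.197.64.192 - 13.197.64.223) does not contain 13.197.64.243
  13.205.64.192/26 (13.205.64.192 - 13.205.64.255) does not contain 13.197.64.243
  13.197.64.64/26 (13.197.64.64 - 13.197.64.127) does not contain 13.197.64.243
  9.197.64.0/24 (9.197.64.0 - 9.197.64.255) does not contain 13.197.64.243
  141.197.64.0/21 (141.197.64.0 - 141.197.71.255) does not contain 13.197.64.243
Longest matching prefix is /19 -> interface Tunnel2.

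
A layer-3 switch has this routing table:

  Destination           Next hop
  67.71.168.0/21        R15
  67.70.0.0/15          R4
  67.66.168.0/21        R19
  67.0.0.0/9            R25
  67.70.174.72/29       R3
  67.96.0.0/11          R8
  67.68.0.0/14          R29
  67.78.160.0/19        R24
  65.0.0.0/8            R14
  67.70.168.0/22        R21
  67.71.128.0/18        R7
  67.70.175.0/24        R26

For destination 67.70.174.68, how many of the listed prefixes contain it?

Prefixes containing 67.70.174.68:
  67.0.0.0/9 (67.0.0.0 - 67.127.255.255)
  67.68.0.0/14 (67.68.0.0 - 67.71.255.255)
  67.70.0.0/15 (67.70.0.0 - 67.71.255.255)
Total matching entries: 3.

3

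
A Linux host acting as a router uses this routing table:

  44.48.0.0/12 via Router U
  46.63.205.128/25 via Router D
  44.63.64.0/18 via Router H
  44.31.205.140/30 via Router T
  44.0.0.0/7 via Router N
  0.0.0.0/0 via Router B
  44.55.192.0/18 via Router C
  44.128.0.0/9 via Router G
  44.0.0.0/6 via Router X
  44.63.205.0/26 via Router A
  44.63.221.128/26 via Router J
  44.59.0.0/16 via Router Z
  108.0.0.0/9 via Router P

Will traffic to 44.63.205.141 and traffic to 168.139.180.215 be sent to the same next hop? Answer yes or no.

no

44.63.205.141: longest match 44.48.0.0/12 -> Router U
168.139.180.215: longest match 0.0.0.0/0 -> Router B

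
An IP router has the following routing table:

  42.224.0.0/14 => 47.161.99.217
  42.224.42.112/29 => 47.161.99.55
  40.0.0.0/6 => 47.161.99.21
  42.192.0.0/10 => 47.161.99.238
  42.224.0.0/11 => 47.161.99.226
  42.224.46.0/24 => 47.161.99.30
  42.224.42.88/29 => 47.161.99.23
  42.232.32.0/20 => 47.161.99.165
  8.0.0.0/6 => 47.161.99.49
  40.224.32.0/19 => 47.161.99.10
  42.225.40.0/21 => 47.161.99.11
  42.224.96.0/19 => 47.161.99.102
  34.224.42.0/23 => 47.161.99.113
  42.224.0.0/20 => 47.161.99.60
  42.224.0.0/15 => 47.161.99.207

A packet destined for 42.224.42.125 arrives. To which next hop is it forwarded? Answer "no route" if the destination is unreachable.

47.161.99.207

Routes whose prefix contains 42.224.42.125:
  40.0.0.0/6 (40.0.0.0 - 43.255.255.255) -> 47.161.99.21
  42.192.0.0/10 (42.192.0.0 - 42.255.255.255) -> 47.161.99.238
  42.224.0.0/11 (42.224.0.0 - 42.255.255.255) -> 47.161.99.226
  42.224.0.0/14 (42.224.0.0 - 42.227.255.255) -> 47.161.99.217
  42.224.0.0/15 (42.224.0.0 - 42.225.255.255) -> 47.161.99.207
More-specific entries that do NOT match:
  42.224.42.112/29 (42.224.42.112 - 42.224.42.119) does not contain 42.224.42.125
  42.224.42.88/29 (42.224.42.88 - 42.224.42.95) does not contain 42.224.42.125
  42.224.46.0/24 (42.224.46.0 - 42.224.46.255) does not contain 42.224.42.125
  34.224.42.0/23 (34.224.42.0 - 34.224.43.255) does not contain 42.224.42.125
  42.225.40.0/21 (42.225.40.0 - 42.225.47.255) does not contain 42.224.42.125
  42.232.32.0/20 (42.232.32.0 - 42.232.47.255) does not contain 42.224.42.125
  42.224.0.0/20 (42.224.0.0 - 42.224.15.255) does not contain 42.224.42.125
  40.224.32.0/19 (40.224.32.0 - 40.224.63.255) does not contain 42.224.42.125
  42.224.96.0/19 (42.224.96.0 - 42.224.127.255) does not contain 42.224.42.125
Longest matching prefix is /15 -> next hop 47.161.99.207.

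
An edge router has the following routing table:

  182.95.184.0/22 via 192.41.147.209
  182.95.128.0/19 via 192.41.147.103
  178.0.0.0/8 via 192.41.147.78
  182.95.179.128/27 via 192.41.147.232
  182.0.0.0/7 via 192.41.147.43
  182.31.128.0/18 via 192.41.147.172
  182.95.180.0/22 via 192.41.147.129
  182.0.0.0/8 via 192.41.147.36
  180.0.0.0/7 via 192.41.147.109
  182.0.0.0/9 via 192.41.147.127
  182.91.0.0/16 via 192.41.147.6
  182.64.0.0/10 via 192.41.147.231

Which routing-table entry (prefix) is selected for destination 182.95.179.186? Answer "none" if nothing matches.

Entries matching 182.95.179.186:
  182.0.0.0/7 (182.0.0.0 - 183.255.255.255)
  182.0.0.0/8 (182.0.0.0 - 182.255.255.255)
  182.0.0.0/9 (182.0.0.0 - 182.127.255.255)
  182.64.0.0/10 (182.64.0.0 - 182.127.255.255)
Most specific is 182.64.0.0/10.

182.64.0.0/10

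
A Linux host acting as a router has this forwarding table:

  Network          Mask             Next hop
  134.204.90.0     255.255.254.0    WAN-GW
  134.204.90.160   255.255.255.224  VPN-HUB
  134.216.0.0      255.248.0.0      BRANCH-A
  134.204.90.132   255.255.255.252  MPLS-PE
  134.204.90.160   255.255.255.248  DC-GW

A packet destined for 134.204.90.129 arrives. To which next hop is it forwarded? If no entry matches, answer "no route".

Routes whose prefix contains 134.204.90.129:
  134.204.90.0/23 (134.204.90.0 - 134.204.91.255) -> WAN-GW
More-specific entries that do NOT match:
  134.204.90.132/30 (134.204.90.132 - 134.204.90.135) does not contain 134.204.90.129
  134.204.90.160/29 (134.204.90.160 - 134.204.90.167) does not contain 134.204.90.129
  134.204.90.160/27 (134.204.90.160 - 134.204.90.191) does not contain 134.204.90.129
Longest matching prefix is /23 -> next hop WAN-GW.

WAN-GW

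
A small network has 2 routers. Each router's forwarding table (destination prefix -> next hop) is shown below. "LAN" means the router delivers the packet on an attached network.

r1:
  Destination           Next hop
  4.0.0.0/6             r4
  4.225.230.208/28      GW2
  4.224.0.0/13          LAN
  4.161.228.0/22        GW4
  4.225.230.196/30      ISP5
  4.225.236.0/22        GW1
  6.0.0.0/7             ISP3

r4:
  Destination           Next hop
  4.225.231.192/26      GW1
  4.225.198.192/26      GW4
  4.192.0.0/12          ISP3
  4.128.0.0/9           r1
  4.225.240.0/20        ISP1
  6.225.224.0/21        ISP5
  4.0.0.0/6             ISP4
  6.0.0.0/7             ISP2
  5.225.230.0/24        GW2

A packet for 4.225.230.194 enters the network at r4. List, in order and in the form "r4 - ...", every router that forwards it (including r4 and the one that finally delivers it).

r4 - r1

At r4: longest match for 4.225.230.194 is 4.128.0.0/9 -> r1
At r1: longest match for 4.225.230.194 is 4.224.0.0/13 -> LAN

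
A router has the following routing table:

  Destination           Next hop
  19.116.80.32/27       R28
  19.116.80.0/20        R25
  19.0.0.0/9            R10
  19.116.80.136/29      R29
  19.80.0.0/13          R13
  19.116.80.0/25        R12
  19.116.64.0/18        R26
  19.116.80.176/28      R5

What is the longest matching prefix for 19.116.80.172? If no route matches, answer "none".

Entries matching 19.116.80.172:
  19.0.0.0/9 (19.0.0.0 - 19.127.255.255)
  19.116.64.0/18 (19.116.64.0 - 19.116.127.255)
  19.116.80.0/20 (19.116.80.0 - 19.116.95.255)
Most specific is 19.116.80.0/20.

19.116.80.0/20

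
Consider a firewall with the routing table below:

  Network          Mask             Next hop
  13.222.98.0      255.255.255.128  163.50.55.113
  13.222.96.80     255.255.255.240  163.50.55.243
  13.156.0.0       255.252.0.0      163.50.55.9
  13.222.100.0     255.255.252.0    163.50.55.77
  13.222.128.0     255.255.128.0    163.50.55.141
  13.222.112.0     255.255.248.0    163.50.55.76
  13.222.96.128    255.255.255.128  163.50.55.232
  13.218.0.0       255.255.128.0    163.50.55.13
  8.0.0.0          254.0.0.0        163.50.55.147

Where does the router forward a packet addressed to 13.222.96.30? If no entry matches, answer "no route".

no route

No entry's prefix contains 13.222.96.30; there is no default route.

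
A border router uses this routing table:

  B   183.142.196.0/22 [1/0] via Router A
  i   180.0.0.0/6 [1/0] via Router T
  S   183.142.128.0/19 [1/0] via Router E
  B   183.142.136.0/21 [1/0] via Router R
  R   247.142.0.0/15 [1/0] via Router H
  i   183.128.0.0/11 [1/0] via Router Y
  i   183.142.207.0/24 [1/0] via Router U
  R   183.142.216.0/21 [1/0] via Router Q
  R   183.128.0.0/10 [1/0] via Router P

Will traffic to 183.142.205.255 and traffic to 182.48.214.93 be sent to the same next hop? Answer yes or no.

183.142.205.255: longest match 183.128.0.0/11 -> Router Y
182.48.214.93: longest match 180.0.0.0/6 -> Router T

no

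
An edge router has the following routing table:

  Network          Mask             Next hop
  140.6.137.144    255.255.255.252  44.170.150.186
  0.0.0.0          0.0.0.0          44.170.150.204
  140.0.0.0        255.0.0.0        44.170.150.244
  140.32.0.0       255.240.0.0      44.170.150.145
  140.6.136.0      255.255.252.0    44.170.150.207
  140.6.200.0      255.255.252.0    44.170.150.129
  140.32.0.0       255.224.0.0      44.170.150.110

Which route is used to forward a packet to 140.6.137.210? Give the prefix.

Entries matching 140.6.137.210:
  0.0.0.0/0 (default, matches everything)
  140.0.0.0/8 (140.0.0.0 - 140.255.255.255)
  140.6.136.0/22 (140.6.136.0 - 140.6.139.255)
Most specific is 140.6.136.0/22.

140.6.136.0/22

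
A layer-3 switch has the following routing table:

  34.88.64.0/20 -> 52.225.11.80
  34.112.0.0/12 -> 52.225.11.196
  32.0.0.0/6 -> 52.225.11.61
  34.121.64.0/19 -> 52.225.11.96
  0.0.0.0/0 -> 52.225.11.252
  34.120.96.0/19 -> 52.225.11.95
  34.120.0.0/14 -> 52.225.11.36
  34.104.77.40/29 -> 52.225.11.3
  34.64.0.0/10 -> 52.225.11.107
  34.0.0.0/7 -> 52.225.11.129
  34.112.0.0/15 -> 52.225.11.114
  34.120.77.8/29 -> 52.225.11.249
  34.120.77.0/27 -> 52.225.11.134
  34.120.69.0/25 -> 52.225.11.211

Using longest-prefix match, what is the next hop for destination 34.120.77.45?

52.225.11.36

Routes whose prefix contains 34.120.77.45:
  0.0.0.0/0 (default, matches everything) -> 52.225.11.252
  32.0.0.0/6 (32.0.0.0 - 35.255.255.255) -> 52.225.11.61
  34.0.0.0/7 (34.0.0.0 - 35.255.255.255) -> 52.225.11.129
  34.64.0.0/10 (34.64.0.0 - 34.127.255.255) -> 52.225.11.107
  34.112.0.0/12 (34.112.0.0 - 34.127.255.255) -> 52.225.11.196
  34.120.0.0/14 (34.120.0.0 - 34.123.255.255) -> 52.225.11.36
More-specific entries that do NOT match:
  34.104.77.40/29 (34.104.77.40 - 34.104.77.47) does not contain 34.120.77.45
  34.120.77.8/29 (34.120.77.8 - 34.120.77.15) does not contain 34.120.77.45
  34.120.77.0/27 (34.120.77.0 - 34.120.77.31) does not contain 34.120.77.45
  34.120.69.0/25 (34.120.69.0 - 34.120.69.127) does not contain 34.120.77.45
  34.88.64.0/20 (34.88.64.0 - 34.88.79.255) does not contain 34.120.77.45
  34.121.64.0/19 (34.121.64.0 - 34.121.95.255) does not contain 34.120.77.45
  34.120.96.0/19 (34.120.96.0 - 34.120.127.255) does not contain 34.120.77.45
  34.112.0.0/15 (34.112.0.0 - 34.113.255.255) does not contain 34.120.77.45
Longest matching prefix is /14 -> next hop 52.225.11.36.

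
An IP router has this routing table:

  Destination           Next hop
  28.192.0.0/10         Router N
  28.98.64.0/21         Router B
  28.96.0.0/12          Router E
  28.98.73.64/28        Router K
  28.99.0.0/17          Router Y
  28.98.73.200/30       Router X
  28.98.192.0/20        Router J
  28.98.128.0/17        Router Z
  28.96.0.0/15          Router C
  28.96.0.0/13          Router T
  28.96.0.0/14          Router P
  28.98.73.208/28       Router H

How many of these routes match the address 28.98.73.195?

3

Prefixes containing 28.98.73.195:
  28.96.0.0/12 (28.96.0.0 - 28.111.255.255)
  28.96.0.0/13 (28.96.0.0 - 28.103.255.255)
  28.96.0.0/14 (28.96.0.0 - 28.99.255.255)
Total matching entries: 3.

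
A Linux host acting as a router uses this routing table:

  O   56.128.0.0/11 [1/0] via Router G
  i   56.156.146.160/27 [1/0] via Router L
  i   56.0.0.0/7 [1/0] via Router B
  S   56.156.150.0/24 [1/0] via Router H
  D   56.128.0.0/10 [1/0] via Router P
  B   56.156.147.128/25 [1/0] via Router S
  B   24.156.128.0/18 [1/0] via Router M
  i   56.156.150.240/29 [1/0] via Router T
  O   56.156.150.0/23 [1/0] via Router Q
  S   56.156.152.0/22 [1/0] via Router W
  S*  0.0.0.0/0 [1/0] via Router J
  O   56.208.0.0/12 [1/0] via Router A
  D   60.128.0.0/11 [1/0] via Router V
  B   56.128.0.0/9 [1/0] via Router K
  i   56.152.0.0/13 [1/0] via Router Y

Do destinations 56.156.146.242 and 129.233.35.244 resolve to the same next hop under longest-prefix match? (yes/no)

no

56.156.146.242: longest match 56.152.0.0/13 -> Router Y
129.233.35.244: longest match 0.0.0.0/0 -> Router J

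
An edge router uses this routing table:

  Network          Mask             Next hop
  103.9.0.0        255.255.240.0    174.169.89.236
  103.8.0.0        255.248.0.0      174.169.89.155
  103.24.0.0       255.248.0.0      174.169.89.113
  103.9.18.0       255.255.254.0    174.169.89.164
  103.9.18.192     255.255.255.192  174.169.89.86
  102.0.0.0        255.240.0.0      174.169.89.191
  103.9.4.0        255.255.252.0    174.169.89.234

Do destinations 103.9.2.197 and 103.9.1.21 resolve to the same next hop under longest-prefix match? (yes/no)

103.9.2.197: longest match 103.9.0.0/20 -> 174.169.89.236
103.9.1.21: longest match 103.9.0.0/20 -> 174.169.89.236

yes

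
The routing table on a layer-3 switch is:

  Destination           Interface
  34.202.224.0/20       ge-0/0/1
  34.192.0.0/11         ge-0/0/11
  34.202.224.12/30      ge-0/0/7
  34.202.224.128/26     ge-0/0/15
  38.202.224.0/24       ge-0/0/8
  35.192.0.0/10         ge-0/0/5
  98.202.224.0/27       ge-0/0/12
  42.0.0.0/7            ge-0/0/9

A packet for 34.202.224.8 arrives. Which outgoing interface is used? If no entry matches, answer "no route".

ge-0/0/1

Routes whose prefix contains 34.202.224.8:
  34.192.0.0/11 (34.192.0.0 - 34.223.255.255) -> ge-0/0/11
  34.202.224.0/20 (34.202.224.0 - 34.202.239.255) -> ge-0/0/1
More-specific entries that do NOT match:
  34.202.224.12/30 (34.202.224.12 - 34.202.224.15) does not contain 34.202.224.8
  98.202.224.0/27 (98.202.224.0 - 98.202.224.31) does not contain 34.202.224.8
  34.202.224.128/26 (34.202.224.128 - 34.202.224.191) does not contain 34.202.224.8
  38.202.224.0/24 (38.202.224.0 - 38.202.224.255) does not contain 34.202.224.8
Longest matching prefix is /20 -> interface ge-0/0/1.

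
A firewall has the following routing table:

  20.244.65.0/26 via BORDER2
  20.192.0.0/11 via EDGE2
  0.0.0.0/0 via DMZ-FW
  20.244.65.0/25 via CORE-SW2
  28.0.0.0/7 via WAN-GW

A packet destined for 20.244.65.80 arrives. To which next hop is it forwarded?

CORE-SW2

Routes whose prefix contains 20.244.65.80:
  0.0.0.0/0 (default, matches everything) -> DMZ-FW
  20.244.65.0/25 (20.244.65.0 - 20.244.65.127) -> CORE-SW2
More-specific entries that do NOT match:
  20.244.65.0/26 (20.244.65.0 - 20.244.65.63) does not contain 20.244.65.80
Longest matching prefix is /25 -> next hop CORE-SW2.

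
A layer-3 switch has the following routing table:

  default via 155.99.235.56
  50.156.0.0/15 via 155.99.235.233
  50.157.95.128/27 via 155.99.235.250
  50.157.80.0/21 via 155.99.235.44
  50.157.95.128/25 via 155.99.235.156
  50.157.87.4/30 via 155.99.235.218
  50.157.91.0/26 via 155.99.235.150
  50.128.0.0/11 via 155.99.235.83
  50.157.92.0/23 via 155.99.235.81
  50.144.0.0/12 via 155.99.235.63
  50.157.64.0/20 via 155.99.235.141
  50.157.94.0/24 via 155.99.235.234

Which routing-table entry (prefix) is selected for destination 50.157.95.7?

50.156.0.0/15

Entries matching 50.157.95.7:
  0.0.0.0/0 (default, matches everything)
  50.128.0.0/11 (50.128.0.0 - 50.159.255.255)
  50.144.0.0/12 (50.144.0.0 - 50.159.255.255)
  50.156.0.0/15 (50.156.0.0 - 50.157.255.255)
Most specific is 50.156.0.0/15.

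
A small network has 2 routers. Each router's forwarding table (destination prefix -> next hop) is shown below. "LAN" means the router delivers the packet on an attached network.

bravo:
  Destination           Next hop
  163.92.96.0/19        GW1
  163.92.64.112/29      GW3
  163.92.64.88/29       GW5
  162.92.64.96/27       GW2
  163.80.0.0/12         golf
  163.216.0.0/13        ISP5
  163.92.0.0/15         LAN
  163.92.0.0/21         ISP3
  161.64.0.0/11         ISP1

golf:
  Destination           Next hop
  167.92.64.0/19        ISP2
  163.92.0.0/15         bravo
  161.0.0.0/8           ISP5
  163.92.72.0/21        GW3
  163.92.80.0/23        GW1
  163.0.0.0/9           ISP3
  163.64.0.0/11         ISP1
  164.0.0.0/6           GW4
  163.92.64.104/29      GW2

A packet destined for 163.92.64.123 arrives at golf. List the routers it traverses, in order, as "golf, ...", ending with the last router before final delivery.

At golf: longest match for 163.92.64.123 is 163.92.0.0/15 -> bravo
At bravo: longest match for 163.92.64.123 is 163.92.0.0/15 -> LAN

golf, bravo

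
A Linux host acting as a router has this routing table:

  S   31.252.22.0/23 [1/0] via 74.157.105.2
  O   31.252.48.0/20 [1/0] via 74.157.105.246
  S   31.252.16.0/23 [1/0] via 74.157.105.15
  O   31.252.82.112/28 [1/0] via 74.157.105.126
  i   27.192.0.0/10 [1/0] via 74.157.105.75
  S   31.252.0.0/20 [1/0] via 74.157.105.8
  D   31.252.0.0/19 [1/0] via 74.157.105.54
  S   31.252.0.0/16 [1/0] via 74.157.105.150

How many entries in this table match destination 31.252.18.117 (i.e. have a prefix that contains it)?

2

Prefixes containing 31.252.18.117:
  31.252.0.0/16 (31.252.0.0 - 31.252.255.255)
  31.252.0.0/19 (31.252.0.0 - 31.252.31.255)
Total matching entries: 2.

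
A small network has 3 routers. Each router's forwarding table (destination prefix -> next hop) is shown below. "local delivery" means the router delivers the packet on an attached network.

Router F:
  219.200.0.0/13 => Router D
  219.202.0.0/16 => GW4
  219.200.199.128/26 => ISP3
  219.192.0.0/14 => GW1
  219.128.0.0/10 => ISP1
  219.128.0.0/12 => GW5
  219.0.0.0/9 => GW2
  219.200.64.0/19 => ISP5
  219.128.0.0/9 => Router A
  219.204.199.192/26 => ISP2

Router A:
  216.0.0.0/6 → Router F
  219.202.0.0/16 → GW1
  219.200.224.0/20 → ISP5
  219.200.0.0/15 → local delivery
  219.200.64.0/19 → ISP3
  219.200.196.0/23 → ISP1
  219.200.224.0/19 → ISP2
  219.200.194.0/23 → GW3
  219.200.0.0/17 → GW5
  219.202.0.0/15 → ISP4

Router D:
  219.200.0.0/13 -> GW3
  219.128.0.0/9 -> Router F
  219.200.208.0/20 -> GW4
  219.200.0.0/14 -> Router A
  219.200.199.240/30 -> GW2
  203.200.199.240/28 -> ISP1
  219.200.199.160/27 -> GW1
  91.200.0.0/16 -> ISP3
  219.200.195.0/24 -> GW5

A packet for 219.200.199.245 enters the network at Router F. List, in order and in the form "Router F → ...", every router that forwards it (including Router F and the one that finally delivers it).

At Router F: longest match for 219.200.199.245 is 219.200.0.0/13 -> Router D
At Router D: longest match for 219.200.199.245 is 219.200.0.0/14 -> Router A
At Router A: longest match for 219.200.199.245 is 219.200.0.0/15 -> local delivery

Router F → Router D → Router A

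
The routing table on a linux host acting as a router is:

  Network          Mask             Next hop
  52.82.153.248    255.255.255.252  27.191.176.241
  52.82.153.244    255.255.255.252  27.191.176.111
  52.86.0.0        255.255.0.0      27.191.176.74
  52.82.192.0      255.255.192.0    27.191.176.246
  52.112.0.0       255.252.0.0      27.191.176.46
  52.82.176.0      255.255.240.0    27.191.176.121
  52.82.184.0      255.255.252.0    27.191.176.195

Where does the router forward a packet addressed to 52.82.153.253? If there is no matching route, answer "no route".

No entry's prefix contains 52.82.153.253; there is no default route.

no route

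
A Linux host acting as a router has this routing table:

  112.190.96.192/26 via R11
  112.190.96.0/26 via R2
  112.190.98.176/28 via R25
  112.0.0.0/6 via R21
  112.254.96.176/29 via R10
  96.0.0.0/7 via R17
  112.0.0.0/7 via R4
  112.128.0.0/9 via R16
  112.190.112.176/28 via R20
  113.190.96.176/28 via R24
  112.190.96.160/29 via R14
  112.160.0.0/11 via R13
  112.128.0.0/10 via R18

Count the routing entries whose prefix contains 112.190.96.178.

Prefixes containing 112.190.96.178:
  112.0.0.0/6 (112.0.0.0 - 115.255.255.255)
  112.0.0.0/7 (112.0.0.0 - 113.255.255.255)
  112.128.0.0/9 (112.128.0.0 - 112.255.255.255)
  112.128.0.0/10 (112.128.0.0 - 112.191.255.255)
  112.160.0.0/11 (112.160.0.0 - 112.191.255.255)
Total matching entries: 5.

5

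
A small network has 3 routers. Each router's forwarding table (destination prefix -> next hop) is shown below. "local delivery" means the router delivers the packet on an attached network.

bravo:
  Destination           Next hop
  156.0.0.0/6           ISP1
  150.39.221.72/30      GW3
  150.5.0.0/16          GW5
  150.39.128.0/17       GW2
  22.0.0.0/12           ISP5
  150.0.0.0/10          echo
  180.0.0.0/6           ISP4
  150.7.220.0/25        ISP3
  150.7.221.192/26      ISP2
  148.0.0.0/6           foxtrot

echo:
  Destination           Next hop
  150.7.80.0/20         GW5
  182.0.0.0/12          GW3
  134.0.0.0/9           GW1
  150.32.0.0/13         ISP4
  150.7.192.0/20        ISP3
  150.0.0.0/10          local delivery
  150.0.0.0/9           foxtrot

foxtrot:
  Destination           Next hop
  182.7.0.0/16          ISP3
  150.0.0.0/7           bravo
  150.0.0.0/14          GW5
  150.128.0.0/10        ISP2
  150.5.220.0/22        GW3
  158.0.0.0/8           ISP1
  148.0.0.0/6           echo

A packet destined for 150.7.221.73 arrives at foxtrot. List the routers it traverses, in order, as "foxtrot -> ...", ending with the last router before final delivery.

foxtrot -> bravo -> echo

At foxtrot: longest match for 150.7.221.73 is 150.0.0.0/7 -> bravo
At bravo: longest match for 150.7.221.73 is 150.0.0.0/10 -> echo
At echo: longest match for 150.7.221.73 is 150.0.0.0/10 -> local delivery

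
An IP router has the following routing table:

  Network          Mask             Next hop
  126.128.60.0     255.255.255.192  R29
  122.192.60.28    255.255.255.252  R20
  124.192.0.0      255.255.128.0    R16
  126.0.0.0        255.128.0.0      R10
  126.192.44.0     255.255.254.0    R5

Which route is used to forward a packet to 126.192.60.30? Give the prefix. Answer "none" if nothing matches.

none

126.192.60.30 is outside every listed prefix and there is no default route.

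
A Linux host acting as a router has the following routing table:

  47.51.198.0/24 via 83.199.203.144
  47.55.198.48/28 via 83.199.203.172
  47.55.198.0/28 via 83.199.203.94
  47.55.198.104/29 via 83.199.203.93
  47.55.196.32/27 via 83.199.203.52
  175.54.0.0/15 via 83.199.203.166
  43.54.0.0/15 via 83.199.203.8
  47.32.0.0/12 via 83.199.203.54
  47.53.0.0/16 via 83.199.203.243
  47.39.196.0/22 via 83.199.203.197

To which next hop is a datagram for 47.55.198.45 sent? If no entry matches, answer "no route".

no route

No entry's prefix contains 47.55.198.45; there is no default route.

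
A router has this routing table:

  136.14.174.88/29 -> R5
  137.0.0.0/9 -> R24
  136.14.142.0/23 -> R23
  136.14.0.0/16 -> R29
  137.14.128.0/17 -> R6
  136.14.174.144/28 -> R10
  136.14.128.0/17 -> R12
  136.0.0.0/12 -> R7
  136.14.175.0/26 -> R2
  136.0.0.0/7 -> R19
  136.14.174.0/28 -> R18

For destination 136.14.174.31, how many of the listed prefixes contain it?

Prefixes containing 136.14.174.31:
  136.0.0.0/7 (136.0.0.0 - 137.255.255.255)
  136.0.0.0/12 (136.0.0.0 - 136.15.255.255)
  136.14.0.0/16 (136.14.0.0 - 136.14.255.255)
  136.14.128.0/17 (136.14.128.0 - 136.14.255.255)
Total matching entries: 4.

4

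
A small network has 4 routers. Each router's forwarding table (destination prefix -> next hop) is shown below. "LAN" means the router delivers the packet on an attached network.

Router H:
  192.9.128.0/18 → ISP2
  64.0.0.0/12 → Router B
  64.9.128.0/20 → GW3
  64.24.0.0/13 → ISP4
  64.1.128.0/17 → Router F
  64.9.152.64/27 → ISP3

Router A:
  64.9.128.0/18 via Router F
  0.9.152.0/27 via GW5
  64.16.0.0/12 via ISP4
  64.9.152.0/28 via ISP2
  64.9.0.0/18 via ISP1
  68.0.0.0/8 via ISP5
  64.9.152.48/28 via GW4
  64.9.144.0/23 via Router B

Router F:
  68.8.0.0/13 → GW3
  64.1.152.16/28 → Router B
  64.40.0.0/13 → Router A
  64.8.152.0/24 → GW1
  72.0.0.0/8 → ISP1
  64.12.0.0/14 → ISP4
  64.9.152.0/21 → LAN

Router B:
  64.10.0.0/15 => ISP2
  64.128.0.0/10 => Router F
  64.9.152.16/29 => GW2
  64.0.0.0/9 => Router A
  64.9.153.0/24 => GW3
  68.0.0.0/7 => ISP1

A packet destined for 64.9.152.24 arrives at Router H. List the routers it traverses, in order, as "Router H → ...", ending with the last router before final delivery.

At Router H: longest match for 64.9.152.24 is 64.0.0.0/12 -> Router B
At Router B: longest match for 64.9.152.24 is 64.0.0.0/9 -> Router A
At Router A: longest match for 64.9.152.24 is 64.9.128.0/18 -> Router F
At Router F: longest match for 64.9.152.24 is 64.9.152.0/21 -> LAN

Router H → Router B → Router A → Router F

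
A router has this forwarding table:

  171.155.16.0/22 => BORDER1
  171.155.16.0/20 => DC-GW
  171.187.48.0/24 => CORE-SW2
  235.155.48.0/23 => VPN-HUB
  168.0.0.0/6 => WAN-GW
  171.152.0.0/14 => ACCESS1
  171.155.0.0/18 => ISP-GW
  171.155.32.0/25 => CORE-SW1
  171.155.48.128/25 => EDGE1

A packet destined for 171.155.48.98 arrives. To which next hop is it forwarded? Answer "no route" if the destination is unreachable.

Routes whose prefix contains 171.155.48.98:
  168.0.0.0/6 (168.0.0.0 - 171.255.255.255) -> WAN-GW
  171.152.0.0/14 (171.152.0.0 - 171.155.255.255) -> ACCESS1
  171.155.0.0/18 (171.155.0.0 - 171.155.63.255) -> ISP-GW
More-specific entries that do NOT match:
  171.155.32.0/25 (171.155.32.0 - 171.155.32.127) does not contain 171.155.48.98
  171.155.48.128/25 (171.155.48.128 - 171.155.48.255) does not contain 171.155.48.98
  171.187.48.0/24 (171.187.48.0 - 171.187.48.255) does not contain 171.155.48.98
  235.155.48.0/23 (235.155.48.0 - 235.155.49.255) does not contain 171.155.48.98
  171.155.16.0/22 (171.155.16.0 - 171.155.19.255) does not contain 171.155.48.98
  171.155.16.0/20 (171.155.16.0 - 171.155.31.255) does not contain 171.155.48.98
Longest matching prefix is /18 -> next hop ISP-GW.

ISP-GW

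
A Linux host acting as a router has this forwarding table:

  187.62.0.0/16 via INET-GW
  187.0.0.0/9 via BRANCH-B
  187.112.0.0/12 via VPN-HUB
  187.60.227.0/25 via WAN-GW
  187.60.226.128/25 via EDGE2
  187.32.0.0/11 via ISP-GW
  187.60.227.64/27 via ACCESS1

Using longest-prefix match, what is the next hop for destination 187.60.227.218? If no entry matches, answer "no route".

Routes whose prefix contains 187.60.227.218:
  187.0.0.0/9 (187.0.0.0 - 187.127.255.255) -> BRANCH-B
  187.32.0.0/11 (187.32.0.0 - 187.63.255.255) -> ISP-GW
More-specific entries that do NOT match:
  187.60.227.64/27 (187.60.227.64 - 187.60.227.95) does not contain 187.60.227.218
  187.60.227.0/25 (187.60.227.0 - 187.60.227.127) does not contain 187.60.227.218
  187.60.226.128/25 (187.60.226.128 - 187.60.226.255) does not contain 187.60.227.218
  187.62.0.0/16 (187.62.0.0 - 187.62.255.255) does not contain 187.60.227.218
  187.112.0.0/12 (187.112.0.0 - 187.127.255.255) does not contain 187.60.227.218
Longest matching prefix is /11 -> next hop ISP-GW.

ISP-GW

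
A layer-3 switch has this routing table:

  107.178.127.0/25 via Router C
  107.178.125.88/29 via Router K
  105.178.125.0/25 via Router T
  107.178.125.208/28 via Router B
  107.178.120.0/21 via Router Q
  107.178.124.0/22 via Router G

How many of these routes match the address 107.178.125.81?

Prefixes containing 107.178.125.81:
  107.178.120.0/21 (107.178.120.0 - 107.178.127.255)
  107.178.124.0/22 (107.178.124.0 - 107.178.127.255)
Total matching entries: 2.

2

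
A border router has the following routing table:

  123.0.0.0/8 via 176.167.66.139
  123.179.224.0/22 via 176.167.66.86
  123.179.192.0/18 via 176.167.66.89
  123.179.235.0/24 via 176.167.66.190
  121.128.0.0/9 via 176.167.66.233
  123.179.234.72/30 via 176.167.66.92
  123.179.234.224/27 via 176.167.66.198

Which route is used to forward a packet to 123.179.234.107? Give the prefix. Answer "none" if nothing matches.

Entries matching 123.179.234.107:
  123.0.0.0/8 (123.0.0.0 - 123.255.255.255)
  123.179.192.0/18 (123.179.192.0 - 123.179.255.255)
Most specific is 123.179.192.0/18.

123.179.192.0/18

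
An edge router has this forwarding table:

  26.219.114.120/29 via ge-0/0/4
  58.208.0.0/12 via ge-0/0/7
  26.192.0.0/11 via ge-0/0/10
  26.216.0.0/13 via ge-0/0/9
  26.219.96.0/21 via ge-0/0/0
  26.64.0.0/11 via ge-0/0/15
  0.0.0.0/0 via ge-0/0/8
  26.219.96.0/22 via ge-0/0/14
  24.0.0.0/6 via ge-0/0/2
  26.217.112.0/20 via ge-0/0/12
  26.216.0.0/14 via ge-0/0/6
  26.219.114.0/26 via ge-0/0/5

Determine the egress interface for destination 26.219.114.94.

ge-0/0/6

Routes whose prefix contains 26.219.114.94:
  0.0.0.0/0 (default, matches everything) -> ge-0/0/8
  24.0.0.0/6 (24.0.0.0 - 27.255.255.255) -> ge-0/0/2
  26.192.0.0/11 (26.192.0.0 - 26.223.255.255) -> ge-0/0/10
  26.216.0.0/13 (26.216.0.0 - 26.223.255.255) -> ge-0/0/9
  26.216.0.0/14 (26.216.0.0 - 26.219.255.255) -> ge-0/0/6
More-specific entries that do NOT match:
  26.219.114.120/29 (26.219.114.120 - 26.219.114.127) does not contain 26.219.114.94
  26.219.114.0/26 (26.219.114.0 - 26.219.114.63) does not contain 26.219.114.94
  26.219.96.0/22 (26.219.96.0 - 26.219.99.255) does not contain 26.219.114.94
  26.219.96.0/21 (26.219.96.0 - 26.219.103.255) does not contain 26.219.114.94
  26.217.112.0/20 (26.217.112.0 - 26.217.127.255) does not contain 26.219.114.94
Longest matching prefix is /14 -> interface ge-0/0/6.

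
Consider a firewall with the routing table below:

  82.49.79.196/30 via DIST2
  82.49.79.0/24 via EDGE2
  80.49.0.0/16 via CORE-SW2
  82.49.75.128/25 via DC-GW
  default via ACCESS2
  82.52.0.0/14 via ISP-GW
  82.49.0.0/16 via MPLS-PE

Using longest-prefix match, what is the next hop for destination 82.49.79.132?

EDGE2

Routes whose prefix contains 82.49.79.132:
  0.0.0.0/0 (default, matches everything) -> ACCESS2
  82.49.0.0/16 (82.49.0.0 - 82.49.255.255) -> MPLS-PE
  82.49.79.0/24 (82.49.79.0 - 82.49.79.255) -> EDGE2
More-specific entries that do NOT match:
  82.49.79.196/30 (82.49.79.196 - 82.49.79.199) does not contain 82.49.79.132
  82.49.75.128/25 (82.49.75.128 - 82.49.75.255) does not contain 82.49.79.132
Longest matching prefix is /24 -> next hop EDGE2.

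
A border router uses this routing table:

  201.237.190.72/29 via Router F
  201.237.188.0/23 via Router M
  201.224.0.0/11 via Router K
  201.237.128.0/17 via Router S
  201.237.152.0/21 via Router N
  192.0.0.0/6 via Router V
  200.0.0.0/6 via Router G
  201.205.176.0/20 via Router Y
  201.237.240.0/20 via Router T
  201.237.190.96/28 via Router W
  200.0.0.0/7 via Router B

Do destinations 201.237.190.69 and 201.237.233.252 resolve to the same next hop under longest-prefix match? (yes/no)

yes

201.237.190.69: longest match 201.237.128.0/17 -> Router S
201.237.233.252: longest match 201.237.128.0/17 -> Router S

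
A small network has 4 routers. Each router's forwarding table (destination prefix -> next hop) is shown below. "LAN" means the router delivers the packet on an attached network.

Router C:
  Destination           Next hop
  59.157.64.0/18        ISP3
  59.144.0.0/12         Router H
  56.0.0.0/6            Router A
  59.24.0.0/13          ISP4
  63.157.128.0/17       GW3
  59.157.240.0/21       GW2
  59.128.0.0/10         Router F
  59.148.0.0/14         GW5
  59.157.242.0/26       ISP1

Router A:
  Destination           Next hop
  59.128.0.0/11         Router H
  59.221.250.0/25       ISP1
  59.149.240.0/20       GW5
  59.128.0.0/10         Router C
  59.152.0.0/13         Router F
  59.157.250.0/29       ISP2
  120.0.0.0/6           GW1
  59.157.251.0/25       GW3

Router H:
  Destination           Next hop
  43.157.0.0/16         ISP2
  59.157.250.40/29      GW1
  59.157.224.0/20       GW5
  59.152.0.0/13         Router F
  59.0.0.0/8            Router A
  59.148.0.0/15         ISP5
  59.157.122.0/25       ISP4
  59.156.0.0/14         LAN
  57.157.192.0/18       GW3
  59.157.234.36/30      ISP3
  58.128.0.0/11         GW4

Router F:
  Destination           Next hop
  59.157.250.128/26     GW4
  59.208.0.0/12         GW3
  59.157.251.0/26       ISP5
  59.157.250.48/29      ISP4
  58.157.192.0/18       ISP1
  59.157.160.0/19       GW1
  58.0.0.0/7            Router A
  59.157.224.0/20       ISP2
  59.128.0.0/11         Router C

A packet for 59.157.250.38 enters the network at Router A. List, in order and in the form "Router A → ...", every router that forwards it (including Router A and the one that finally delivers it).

Router A → Router F → Router C → Router H

At Router A: longest match for 59.157.250.38 is 59.152.0.0/13 -> Router F
At Router F: longest match for 59.157.250.38 is 59.128.0.0/11 -> Router C
At Router C: longest match for 59.157.250.38 is 59.144.0.0/12 -> Router H
At Router H: longest match for 59.157.250.38 is 59.156.0.0/14 -> LAN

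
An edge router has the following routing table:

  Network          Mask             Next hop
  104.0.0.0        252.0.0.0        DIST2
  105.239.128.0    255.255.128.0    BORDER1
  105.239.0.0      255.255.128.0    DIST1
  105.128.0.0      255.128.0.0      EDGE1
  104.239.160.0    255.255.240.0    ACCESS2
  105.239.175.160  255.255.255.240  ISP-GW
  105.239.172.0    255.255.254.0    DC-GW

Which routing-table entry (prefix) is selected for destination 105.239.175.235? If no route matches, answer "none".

105.239.128.0/17

Entries matching 105.239.175.235:
  104.0.0.0/6 (104.0.0.0 - 107.255.255.255)
  105.128.0.0/9 (105.128.0.0 - 105.255.255.255)
  105.239.128.0/17 (105.239.128.0 - 105.239.255.255)
Most specific is 105.239.128.0/17.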